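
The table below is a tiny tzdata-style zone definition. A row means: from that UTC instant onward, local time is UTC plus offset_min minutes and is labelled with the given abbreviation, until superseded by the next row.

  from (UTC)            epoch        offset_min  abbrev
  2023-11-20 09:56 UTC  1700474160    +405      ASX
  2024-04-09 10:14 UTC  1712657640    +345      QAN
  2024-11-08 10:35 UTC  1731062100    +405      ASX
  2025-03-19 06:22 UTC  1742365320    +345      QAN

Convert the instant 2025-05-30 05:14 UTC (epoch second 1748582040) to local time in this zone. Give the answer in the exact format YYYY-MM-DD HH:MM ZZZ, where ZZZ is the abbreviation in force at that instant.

Query: 2025-05-30 05:14 UTC
Rule 4/4 (QAN, +05:45): 2025-03-19 06:22 UTC ≤ query < +∞
5·60 + 14 + 345 = 659 min
659 = 0·1440 + 659; 659 = 10·60 + 59 → 10:59, same day
→ 2025-05-30 10:59 QAN

2025-05-30 10:59 QAN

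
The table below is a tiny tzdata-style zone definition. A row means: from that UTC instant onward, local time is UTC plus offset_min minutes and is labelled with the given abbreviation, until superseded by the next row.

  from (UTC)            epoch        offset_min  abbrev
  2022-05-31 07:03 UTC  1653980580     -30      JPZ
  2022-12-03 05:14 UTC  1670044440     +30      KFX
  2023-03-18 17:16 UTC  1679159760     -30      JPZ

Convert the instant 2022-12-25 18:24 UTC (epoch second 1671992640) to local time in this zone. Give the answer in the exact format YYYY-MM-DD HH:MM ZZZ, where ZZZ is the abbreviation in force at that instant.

Query: 2022-12-25 18:24 UTC
Rule 2/3 (KFX, +00:30): 2022-12-03 05:14 UTC ≤ query < 2023-03-18 17:16 UTC
18·60 + 24 + 30 = 1134 min
1134 = 0·1440 + 1134; 1134 = 18·60 + 54 → 18:54, same day
→ 2022-12-25 18:54 KFX

2022-12-25 18:54 KFX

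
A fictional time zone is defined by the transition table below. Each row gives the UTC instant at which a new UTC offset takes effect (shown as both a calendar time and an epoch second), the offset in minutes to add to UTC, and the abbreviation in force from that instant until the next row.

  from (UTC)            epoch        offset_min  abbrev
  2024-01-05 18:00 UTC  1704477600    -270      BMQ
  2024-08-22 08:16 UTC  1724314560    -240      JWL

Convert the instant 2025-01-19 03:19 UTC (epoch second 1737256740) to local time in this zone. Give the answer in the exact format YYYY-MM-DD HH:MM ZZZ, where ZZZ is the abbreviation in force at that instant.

2025-01-18 23:19 JWL

Query: 2025-01-19 03:19 UTC
Rule 2/2 (JWL, -04:00): 2024-08-22 08:16 UTC ≤ query < +∞
3·60 + 19 - 240 = -41 min
-41 = -1·1440 + 1399; 1399 = 23·60 + 19 → 23:19, 2025-01-19 - 1 day = 2025-01-18
→ 2025-01-18 23:19 JWL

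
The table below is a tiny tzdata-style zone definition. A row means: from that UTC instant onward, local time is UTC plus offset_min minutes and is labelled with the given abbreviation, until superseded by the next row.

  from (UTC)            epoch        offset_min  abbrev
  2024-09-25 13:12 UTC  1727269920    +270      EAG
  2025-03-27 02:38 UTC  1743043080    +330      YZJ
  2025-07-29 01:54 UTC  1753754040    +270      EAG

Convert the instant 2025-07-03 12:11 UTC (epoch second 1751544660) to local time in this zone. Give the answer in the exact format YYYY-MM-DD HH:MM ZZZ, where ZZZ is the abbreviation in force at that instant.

Query: 2025-07-03 12:11 UTC
Rule 2/3 (YZJ, +05:30): 2025-03-27 02:38 UTC ≤ query < 2025-07-29 01:54 UTC
12·60 + 11 + 330 = 1061 min
1061 = 0·1440 + 1061; 1061 = 17·60 + 41 → 17:41, same day
→ 2025-07-03 17:41 YZJ

2025-07-03 17:41 YZJ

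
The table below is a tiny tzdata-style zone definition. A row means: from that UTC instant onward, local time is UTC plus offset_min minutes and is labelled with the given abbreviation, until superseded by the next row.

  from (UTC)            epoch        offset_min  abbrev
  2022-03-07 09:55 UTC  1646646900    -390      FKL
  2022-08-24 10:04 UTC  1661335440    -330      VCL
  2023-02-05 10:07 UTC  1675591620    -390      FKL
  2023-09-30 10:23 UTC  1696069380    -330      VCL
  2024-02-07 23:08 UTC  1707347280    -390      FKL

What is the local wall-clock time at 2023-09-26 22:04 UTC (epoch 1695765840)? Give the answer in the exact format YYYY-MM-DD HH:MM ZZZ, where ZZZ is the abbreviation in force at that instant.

Query: 2023-09-26 22:04 UTC
Rule 3/5 (FKL, -06:30): 2023-02-05 10:07 UTC ≤ query < 2023-09-30 10:23 UTC
22·60 + 4 - 390 = 934 min
934 = 0·1440 + 934; 934 = 15·60 + 34 → 15:34, same day
→ 2023-09-26 15:34 FKL

2023-09-26 15:34 FKL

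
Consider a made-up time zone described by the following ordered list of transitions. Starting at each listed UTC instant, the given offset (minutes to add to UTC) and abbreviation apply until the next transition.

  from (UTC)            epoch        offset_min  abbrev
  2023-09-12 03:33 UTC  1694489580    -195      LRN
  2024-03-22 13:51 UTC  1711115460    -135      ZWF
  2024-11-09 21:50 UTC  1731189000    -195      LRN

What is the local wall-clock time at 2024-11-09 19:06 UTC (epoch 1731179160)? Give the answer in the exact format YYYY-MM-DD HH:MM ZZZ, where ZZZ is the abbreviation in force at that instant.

Query: 2024-11-09 19:06 UTC
Rule 2/3 (ZWF, -02:15): 2024-03-22 13:51 UTC ≤ query < 2024-11-09 21:50 UTC
19·60 + 6 - 135 = 1011 min
1011 = 0·1440 + 1011; 1011 = 16·60 + 51 → 16:51, same day
→ 2024-11-09 16:51 ZWF

2024-11-09 16:51 ZWF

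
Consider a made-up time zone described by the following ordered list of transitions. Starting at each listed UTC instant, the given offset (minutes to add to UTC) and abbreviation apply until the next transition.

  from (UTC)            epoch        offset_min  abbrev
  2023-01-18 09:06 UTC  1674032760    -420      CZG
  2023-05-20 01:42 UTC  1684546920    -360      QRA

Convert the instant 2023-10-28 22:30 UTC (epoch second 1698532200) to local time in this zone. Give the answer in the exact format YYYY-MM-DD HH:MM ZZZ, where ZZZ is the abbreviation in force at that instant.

Query: 2023-10-28 22:30 UTC
Rule 2/2 (QRA, -06:00): 2023-05-20 01:42 UTC ≤ query < +∞
22·60 + 30 - 360 = 990 min
990 = 0·1440 + 990; 990 = 16·60 + 30 → 16:30, same day
→ 2023-10-28 16:30 QRA

2023-10-28 16:30 QRA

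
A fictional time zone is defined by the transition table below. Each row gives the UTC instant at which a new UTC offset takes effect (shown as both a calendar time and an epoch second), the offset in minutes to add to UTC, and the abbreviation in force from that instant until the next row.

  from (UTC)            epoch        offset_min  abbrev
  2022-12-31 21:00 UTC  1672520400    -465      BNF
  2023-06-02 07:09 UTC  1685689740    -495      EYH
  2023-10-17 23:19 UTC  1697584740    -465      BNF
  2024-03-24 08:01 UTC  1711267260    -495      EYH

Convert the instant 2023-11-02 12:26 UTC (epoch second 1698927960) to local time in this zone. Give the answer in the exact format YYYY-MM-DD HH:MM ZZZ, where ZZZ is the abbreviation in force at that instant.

Query: 2023-11-02 12:26 UTC
Rule 3/4 (BNF, -07:45): 2023-10-17 23:19 UTC ≤ query < 2024-03-24 08:01 UTC
12·60 + 26 - 465 = 281 min
281 = 0·1440 + 281; 281 = 4·60 + 41 → 04:41, same day
→ 2023-11-02 04:41 BNF

2023-11-02 04:41 BNF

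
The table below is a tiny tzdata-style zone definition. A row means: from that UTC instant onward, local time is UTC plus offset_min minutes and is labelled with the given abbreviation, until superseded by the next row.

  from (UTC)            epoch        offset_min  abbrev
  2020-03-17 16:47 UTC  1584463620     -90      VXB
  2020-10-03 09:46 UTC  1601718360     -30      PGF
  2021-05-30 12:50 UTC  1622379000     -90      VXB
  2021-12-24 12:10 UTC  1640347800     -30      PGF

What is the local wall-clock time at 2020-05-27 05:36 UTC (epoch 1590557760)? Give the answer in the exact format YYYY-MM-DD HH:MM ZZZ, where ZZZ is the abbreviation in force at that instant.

Query: 2020-05-27 05:36 UTC
Rule 1/4 (VXB, -01:30): 2020-03-17 16:47 UTC ≤ query < 2020-10-03 09:46 UTC
5·60 + 36 - 90 = 246 min
246 = 0·1440 + 246; 246 = 4·60 + 6 → 04:06, same day
→ 2020-05-27 04:06 VXB

2020-05-27 04:06 VXB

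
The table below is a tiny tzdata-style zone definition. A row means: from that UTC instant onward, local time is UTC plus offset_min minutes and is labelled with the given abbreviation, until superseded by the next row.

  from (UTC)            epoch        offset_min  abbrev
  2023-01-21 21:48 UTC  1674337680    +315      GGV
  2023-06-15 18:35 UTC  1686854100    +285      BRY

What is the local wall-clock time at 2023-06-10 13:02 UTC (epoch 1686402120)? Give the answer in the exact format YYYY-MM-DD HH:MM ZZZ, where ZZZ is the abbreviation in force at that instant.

2023-06-10 18:17 GGV

Query: 2023-06-10 13:02 UTC
Rule 1/2 (GGV, +05:15): 2023-01-21 21:48 UTC ≤ query < 2023-06-15 18:35 UTC
13·60 + 2 + 315 = 1097 min
1097 = 0·1440 + 1097; 1097 = 18·60 + 17 → 18:17, same day
→ 2023-06-10 18:17 GGV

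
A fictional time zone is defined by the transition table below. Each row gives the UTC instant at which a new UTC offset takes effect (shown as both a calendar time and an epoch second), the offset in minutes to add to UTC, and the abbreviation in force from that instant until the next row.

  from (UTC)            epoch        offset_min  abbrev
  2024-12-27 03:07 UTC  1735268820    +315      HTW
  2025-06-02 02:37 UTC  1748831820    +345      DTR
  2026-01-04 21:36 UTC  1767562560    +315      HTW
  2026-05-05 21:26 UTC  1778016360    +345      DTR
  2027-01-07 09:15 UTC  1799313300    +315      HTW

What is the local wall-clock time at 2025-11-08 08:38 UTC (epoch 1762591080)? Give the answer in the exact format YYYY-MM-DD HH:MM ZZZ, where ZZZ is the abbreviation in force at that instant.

Query: 2025-11-08 08:38 UTC
Rule 2/5 (DTR, +05:45): 2025-06-02 02:37 UTC ≤ query < 2026-01-04 21:36 UTC
8·60 + 38 + 345 = 863 min
863 = 0·1440 + 863; 863 = 14·60 + 23 → 14:23, same day
→ 2025-11-08 14:23 DTR

2025-11-08 14:23 DTR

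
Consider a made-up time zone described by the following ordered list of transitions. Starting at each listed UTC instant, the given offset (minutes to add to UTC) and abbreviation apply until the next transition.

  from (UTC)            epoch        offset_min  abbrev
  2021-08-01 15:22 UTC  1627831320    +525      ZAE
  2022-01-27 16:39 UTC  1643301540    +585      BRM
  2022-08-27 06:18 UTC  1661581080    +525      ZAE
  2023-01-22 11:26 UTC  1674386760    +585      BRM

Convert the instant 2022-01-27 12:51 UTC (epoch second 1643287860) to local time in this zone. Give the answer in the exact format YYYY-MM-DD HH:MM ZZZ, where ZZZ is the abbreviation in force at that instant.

2022-01-27 21:36 ZAE

Query: 2022-01-27 12:51 UTC
Rule 1/4 (ZAE, +08:45): 2021-08-01 15:22 UTC ≤ query < 2022-01-27 16:39 UTC
12·60 + 51 + 525 = 1296 min
1296 = 0·1440 + 1296; 1296 = 21·60 + 36 → 21:36, same day
→ 2022-01-27 21:36 ZAE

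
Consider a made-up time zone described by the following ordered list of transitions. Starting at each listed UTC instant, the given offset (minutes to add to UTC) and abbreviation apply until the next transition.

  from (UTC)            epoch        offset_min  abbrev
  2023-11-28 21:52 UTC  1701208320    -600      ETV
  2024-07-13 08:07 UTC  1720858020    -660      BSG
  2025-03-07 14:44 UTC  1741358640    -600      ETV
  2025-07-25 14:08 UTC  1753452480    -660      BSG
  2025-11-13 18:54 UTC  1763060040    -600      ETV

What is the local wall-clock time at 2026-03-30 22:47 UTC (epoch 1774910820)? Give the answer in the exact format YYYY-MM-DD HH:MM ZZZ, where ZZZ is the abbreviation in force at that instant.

2026-03-30 12:47 ETV

Query: 2026-03-30 22:47 UTC
Rule 5/5 (ETV, -10:00): 2025-11-13 18:54 UTC ≤ query < +∞
22·60 + 47 - 600 = 767 min
767 = 0·1440 + 767; 767 = 12·60 + 47 → 12:47, same day
→ 2026-03-30 12:47 ETV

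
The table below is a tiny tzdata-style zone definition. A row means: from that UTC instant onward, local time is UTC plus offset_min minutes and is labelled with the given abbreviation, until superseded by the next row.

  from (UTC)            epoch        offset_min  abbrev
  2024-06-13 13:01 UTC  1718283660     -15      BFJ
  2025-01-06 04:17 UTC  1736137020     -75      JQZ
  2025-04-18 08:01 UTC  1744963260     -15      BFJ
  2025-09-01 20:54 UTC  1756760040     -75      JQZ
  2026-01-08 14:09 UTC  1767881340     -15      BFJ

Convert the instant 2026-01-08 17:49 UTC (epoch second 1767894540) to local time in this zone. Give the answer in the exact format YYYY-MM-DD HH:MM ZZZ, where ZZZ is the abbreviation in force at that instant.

2026-01-08 17:34 BFJ

Query: 2026-01-08 17:49 UTC
Rule 5/5 (BFJ, -00:15): 2026-01-08 14:09 UTC ≤ query < +∞
17·60 + 49 - 15 = 1054 min
1054 = 0·1440 + 1054; 1054 = 17·60 + 34 → 17:34, same day
→ 2026-01-08 17:34 BFJ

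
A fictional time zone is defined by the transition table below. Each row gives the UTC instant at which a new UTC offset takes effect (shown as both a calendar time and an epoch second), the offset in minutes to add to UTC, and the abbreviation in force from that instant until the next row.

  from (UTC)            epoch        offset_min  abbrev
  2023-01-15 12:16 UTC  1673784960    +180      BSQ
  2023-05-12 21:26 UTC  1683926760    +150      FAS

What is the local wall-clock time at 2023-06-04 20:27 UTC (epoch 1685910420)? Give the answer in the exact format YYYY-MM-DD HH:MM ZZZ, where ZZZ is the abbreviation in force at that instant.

2023-06-04 22:57 FAS

Query: 2023-06-04 20:27 UTC
Rule 2/2 (FAS, +02:30): 2023-05-12 21:26 UTC ≤ query < +∞
20·60 + 27 + 150 = 1377 min
1377 = 0·1440 + 1377; 1377 = 22·60 + 57 → 22:57, same day
→ 2023-06-04 22:57 FAS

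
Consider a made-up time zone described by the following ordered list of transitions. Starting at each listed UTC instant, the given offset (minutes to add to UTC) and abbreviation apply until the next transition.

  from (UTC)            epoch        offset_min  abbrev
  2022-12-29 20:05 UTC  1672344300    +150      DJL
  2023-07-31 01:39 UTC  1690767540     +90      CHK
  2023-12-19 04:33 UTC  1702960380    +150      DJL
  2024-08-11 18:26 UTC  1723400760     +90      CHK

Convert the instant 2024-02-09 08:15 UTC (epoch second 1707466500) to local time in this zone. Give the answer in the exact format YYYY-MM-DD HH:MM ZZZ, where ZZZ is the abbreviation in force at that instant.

Query: 2024-02-09 08:15 UTC
Rule 3/4 (DJL, +02:30): 2023-12-19 04:33 UTC ≤ query < 2024-08-11 18:26 UTC
8·60 + 15 + 150 = 645 min
645 = 0·1440 + 645; 645 = 10·60 + 45 → 10:45, same day
→ 2024-02-09 10:45 DJL

2024-02-09 10:45 DJL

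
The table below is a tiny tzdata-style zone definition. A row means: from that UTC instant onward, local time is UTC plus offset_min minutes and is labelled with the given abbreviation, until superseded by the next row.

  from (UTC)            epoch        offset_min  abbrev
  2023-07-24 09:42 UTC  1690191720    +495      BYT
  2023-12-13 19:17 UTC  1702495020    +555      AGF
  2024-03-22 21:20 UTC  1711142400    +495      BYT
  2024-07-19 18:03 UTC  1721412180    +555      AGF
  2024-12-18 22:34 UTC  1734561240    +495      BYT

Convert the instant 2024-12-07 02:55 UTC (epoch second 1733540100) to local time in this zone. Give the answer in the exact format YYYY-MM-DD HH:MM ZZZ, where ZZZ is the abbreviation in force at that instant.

2024-12-07 12:10 AGF

Query: 2024-12-07 02:55 UTC
Rule 4/5 (AGF, +09:15): 2024-07-19 18:03 UTC ≤ query < 2024-12-18 22:34 UTC
2·60 + 55 + 555 = 730 min
730 = 0·1440 + 730; 730 = 12·60 + 10 → 12:10, same day
→ 2024-12-07 12:10 AGF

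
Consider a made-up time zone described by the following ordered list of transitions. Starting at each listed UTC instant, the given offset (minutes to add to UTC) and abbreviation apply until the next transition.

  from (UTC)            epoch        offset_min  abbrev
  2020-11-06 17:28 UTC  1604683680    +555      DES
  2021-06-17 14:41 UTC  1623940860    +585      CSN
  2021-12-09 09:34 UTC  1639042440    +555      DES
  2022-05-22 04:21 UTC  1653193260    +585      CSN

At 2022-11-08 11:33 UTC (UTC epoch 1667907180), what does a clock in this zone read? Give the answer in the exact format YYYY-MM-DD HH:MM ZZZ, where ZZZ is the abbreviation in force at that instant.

2022-11-08 21:18 CSN

Query: 2022-11-08 11:33 UTC
Rule 4/4 (CSN, +09:45): 2022-05-22 04:21 UTC ≤ query < +∞
11·60 + 33 + 585 = 1278 min
1278 = 0·1440 + 1278; 1278 = 21·60 + 18 → 21:18, same day
→ 2022-11-08 21:18 CSN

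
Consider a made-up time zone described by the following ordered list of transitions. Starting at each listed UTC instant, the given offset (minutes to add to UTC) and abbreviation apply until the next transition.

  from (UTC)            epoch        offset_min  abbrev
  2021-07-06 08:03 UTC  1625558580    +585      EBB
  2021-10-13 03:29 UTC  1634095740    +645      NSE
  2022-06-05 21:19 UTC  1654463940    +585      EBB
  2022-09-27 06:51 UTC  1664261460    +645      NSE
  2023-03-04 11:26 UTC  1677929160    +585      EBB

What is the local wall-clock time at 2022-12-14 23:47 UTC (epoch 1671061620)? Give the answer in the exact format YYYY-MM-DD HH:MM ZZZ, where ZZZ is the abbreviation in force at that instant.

2022-12-15 10:32 NSE

Query: 2022-12-14 23:47 UTC
Rule 4/5 (NSE, +10:45): 2022-09-27 06:51 UTC ≤ query < 2023-03-04 11:26 UTC
23·60 + 47 + 645 = 2072 min
2072 = 1·1440 + 632; 632 = 10·60 + 32 → 10:32, 2022-12-14 + 1 day = 2022-12-15
→ 2022-12-15 10:32 NSE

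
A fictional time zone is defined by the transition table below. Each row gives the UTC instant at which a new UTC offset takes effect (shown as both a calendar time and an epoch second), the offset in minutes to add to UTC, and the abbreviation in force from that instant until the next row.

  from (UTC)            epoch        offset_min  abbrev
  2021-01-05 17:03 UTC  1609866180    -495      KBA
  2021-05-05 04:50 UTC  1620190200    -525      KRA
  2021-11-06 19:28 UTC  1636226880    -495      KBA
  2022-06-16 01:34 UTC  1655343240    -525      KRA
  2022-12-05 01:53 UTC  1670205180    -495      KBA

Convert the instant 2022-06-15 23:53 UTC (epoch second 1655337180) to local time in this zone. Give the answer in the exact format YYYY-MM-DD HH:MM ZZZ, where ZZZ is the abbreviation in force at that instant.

Query: 2022-06-15 23:53 UTC
Rule 3/5 (KBA, -08:15): 2021-11-06 19:28 UTC ≤ query < 2022-06-16 01:34 UTC
23·60 + 53 - 495 = 938 min
938 = 0·1440 + 938; 938 = 15·60 + 38 → 15:38, same day
→ 2022-06-15 15:38 KBA

2022-06-15 15:38 KBA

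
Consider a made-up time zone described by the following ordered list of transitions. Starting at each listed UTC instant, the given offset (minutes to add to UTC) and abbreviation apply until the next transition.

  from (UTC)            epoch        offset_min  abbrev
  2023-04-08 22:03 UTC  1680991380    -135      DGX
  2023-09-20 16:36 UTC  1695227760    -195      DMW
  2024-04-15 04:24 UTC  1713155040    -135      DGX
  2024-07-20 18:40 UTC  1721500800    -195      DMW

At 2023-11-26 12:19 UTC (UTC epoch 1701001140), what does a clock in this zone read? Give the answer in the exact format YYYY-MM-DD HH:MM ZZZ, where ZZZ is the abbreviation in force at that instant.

2023-11-26 09:04 DMW

Query: 2023-11-26 12:19 UTC
Rule 2/4 (DMW, -03:15): 2023-09-20 16:36 UTC ≤ query < 2024-04-15 04:24 UTC
12·60 + 19 - 195 = 544 min
544 = 0·1440 + 544; 544 = 9·60 + 4 → 09:04, same day
→ 2023-11-26 09:04 DMW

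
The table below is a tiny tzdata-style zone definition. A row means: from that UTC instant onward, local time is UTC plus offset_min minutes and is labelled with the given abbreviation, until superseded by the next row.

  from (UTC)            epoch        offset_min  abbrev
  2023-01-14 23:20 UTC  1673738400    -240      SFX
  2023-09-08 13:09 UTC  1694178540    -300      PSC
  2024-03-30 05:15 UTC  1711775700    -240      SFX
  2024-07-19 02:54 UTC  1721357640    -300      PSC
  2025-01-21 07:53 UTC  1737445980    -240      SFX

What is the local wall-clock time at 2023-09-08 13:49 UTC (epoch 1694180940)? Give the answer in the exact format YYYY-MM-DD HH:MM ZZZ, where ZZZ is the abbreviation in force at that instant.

2023-09-08 08:49 PSC

Query: 2023-09-08 13:49 UTC
Rule 2/5 (PSC, -05:00): 2023-09-08 13:09 UTC ≤ query < 2024-03-30 05:15 UTC
13·60 + 49 - 300 = 529 min
529 = 0·1440 + 529; 529 = 8·60 + 49 → 08:49, same day
→ 2023-09-08 08:49 PSC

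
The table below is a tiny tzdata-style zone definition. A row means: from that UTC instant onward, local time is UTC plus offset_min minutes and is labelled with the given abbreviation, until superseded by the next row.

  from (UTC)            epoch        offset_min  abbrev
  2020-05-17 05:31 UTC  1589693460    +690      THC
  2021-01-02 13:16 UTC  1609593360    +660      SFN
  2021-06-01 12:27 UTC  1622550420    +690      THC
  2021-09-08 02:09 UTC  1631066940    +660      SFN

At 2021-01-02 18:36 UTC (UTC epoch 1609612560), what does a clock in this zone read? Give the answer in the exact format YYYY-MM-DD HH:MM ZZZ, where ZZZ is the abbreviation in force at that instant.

Query: 2021-01-02 18:36 UTC
Rule 2/4 (SFN, +11:00): 2021-01-02 13:16 UTC ≤ query < 2021-06-01 12:27 UTC
18·60 + 36 + 660 = 1776 min
1776 = 1·1440 + 336; 336 = 5·60 + 36 → 05:36, 2021-01-02 + 1 day = 2021-01-03
→ 2021-01-03 05:36 SFN

2021-01-03 05:36 SFN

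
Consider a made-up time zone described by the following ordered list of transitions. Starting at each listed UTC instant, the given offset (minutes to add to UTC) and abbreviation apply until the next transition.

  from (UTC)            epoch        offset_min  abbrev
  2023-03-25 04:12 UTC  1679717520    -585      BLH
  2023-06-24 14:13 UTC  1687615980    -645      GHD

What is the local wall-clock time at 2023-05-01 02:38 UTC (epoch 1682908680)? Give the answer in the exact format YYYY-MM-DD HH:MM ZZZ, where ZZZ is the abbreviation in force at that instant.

Query: 2023-05-01 02:38 UTC
Rule 1/2 (BLH, -09:45): 2023-03-25 04:12 UTC ≤ query < 2023-06-24 14:13 UTC
2·60 + 38 - 585 = -427 min
-427 = -1·1440 + 1013; 1013 = 16·60 + 53 → 16:53, 2023-05-01 - 1 day = 2023-04-30
→ 2023-04-30 16:53 BLH

2023-04-30 16:53 BLH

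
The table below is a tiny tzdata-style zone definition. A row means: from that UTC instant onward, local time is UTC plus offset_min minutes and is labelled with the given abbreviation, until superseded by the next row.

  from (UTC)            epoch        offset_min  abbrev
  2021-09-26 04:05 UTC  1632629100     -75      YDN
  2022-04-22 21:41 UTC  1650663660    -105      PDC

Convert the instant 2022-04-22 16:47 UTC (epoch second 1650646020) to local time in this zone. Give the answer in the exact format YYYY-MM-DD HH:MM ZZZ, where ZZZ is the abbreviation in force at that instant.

Query: 2022-04-22 16:47 UTC
Rule 1/2 (YDN, -01:15): 2021-09-26 04:05 UTC ≤ query < 2022-04-22 21:41 UTC
16·60 + 47 - 75 = 932 min
932 = 0·1440 + 932; 932 = 15·60 + 32 → 15:32, same day
→ 2022-04-22 15:32 YDN

2022-04-22 15:32 YDN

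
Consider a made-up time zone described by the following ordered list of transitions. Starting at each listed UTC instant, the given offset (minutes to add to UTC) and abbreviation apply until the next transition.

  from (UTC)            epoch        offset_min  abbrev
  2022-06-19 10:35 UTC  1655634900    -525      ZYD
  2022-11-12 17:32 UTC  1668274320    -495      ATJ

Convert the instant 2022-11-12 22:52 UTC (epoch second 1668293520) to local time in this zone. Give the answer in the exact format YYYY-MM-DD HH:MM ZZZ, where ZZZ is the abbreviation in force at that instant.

Query: 2022-11-12 22:52 UTC
Rule 2/2 (ATJ, -08:15): 2022-11-12 17:32 UTC ≤ query < +∞
22·60 + 52 - 495 = 877 min
877 = 0·1440 + 877; 877 = 14·60 + 37 → 14:37, same day
→ 2022-11-12 14:37 ATJ

2022-11-12 14:37 ATJ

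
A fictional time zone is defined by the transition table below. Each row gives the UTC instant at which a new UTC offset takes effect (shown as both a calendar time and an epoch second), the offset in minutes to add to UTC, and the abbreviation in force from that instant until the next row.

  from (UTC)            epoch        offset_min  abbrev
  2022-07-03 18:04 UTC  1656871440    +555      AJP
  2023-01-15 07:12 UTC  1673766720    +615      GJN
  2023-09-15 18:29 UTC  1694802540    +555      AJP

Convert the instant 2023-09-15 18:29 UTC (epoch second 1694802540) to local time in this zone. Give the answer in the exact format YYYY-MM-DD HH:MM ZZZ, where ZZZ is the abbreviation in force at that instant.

2023-09-16 03:44 AJP

Query: 2023-09-15 18:29 UTC
Rule 3/3 (AJP, +09:15): 2023-09-15 18:29 UTC ≤ query < +∞
18·60 + 29 + 555 = 1664 min
1664 = 1·1440 + 224; 224 = 3·60 + 44 → 03:44, 2023-09-15 + 1 day = 2023-09-16
→ 2023-09-16 03:44 AJP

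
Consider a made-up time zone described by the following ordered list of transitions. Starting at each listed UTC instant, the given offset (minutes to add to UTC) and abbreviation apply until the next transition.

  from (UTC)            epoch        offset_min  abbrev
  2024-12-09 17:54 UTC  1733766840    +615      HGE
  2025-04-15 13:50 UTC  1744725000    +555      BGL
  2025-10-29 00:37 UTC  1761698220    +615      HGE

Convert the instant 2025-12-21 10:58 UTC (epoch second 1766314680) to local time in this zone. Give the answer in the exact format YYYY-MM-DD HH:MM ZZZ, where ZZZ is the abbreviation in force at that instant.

2025-12-21 21:13 HGE

Query: 2025-12-21 10:58 UTC
Rule 3/3 (HGE, +10:15): 2025-10-29 00:37 UTC ≤ query < +∞
10·60 + 58 + 615 = 1273 min
1273 = 0·1440 + 1273; 1273 = 21·60 + 13 → 21:13, same day
→ 2025-12-21 21:13 HGE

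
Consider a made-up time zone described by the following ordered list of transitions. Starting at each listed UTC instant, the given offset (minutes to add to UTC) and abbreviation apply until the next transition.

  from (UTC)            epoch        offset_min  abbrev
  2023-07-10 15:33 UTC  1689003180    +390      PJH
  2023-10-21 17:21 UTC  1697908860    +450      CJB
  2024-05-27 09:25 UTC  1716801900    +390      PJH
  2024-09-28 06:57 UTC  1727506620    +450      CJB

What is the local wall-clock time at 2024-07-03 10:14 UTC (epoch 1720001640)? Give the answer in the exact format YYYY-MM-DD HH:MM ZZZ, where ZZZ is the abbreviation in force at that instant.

Query: 2024-07-03 10:14 UTC
Rule 3/4 (PJH, +06:30): 2024-05-27 09:25 UTC ≤ query < 2024-09-28 06:57 UTC
10·60 + 14 + 390 = 1004 min
1004 = 0·1440 + 1004; 1004 = 16·60 + 44 → 16:44, same day
→ 2024-07-03 16:44 PJH

2024-07-03 16:44 PJH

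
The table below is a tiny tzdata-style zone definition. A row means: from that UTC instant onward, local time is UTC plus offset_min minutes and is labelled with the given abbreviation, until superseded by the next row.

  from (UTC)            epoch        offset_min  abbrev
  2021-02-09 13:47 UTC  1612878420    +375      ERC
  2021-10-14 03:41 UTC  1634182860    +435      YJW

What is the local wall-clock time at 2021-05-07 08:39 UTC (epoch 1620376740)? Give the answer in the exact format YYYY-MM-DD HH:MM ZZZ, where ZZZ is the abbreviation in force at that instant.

2021-05-07 14:54 ERC

Query: 2021-05-07 08:39 UTC
Rule 1/2 (ERC, +06:15): 2021-02-09 13:47 UTC ≤ query < 2021-10-14 03:41 UTC
8·60 + 39 + 375 = 894 min
894 = 0·1440 + 894; 894 = 14·60 + 54 → 14:54, same day
→ 2021-05-07 14:54 ERC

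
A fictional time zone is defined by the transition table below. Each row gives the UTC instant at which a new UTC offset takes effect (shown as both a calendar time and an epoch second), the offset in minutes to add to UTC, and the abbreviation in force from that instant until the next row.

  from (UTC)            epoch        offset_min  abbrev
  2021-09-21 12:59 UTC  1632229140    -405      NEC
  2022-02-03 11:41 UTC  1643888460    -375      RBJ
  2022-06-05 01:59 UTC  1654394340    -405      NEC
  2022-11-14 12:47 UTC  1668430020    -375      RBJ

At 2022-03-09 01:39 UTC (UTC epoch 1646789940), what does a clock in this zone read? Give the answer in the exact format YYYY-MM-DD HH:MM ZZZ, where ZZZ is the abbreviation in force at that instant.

Query: 2022-03-09 01:39 UTC
Rule 2/4 (RBJ, -06:15): 2022-02-03 11:41 UTC ≤ query < 2022-06-05 01:59 UTC
1·60 + 39 - 375 = -276 min
-276 = -1·1440 + 1164; 1164 = 19·60 + 24 → 19:24, 2022-03-09 - 1 day = 2022-03-08
→ 2022-03-08 19:24 RBJ

2022-03-08 19:24 RBJ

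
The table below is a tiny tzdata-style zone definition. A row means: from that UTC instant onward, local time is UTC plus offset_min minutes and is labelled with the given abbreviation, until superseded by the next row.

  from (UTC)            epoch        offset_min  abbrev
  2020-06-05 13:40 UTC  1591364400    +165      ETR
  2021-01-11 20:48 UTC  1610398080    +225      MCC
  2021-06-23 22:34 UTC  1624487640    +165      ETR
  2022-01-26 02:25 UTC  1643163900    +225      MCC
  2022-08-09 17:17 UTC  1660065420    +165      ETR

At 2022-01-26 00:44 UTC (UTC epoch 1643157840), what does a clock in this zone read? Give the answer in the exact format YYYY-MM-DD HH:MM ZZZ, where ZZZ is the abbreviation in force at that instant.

Query: 2022-01-26 00:44 UTC
Rule 3/5 (ETR, +02:45): 2021-06-23 22:34 UTC ≤ query < 2022-01-26 02:25 UTC
0·60 + 44 + 165 = 209 min
209 = 0·1440 + 209; 209 = 3·60 + 29 → 03:29, same day
→ 2022-01-26 03:29 ETR

2022-01-26 03:29 ETR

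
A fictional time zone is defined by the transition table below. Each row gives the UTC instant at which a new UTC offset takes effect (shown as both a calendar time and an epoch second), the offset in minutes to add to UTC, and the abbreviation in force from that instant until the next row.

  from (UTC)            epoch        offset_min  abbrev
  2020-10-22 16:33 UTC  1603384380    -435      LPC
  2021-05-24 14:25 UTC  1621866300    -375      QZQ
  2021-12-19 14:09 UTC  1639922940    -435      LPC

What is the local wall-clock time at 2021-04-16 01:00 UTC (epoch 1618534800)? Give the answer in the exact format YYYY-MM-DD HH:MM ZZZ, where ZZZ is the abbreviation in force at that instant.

2021-04-15 17:45 LPC

Query: 2021-04-16 01:00 UTC
Rule 1/3 (LPC, -07:15): 2020-10-22 16:33 UTC ≤ query < 2021-05-24 14:25 UTC
1·60 + 0 - 435 = -375 min
-375 = -1·1440 + 1065; 1065 = 17·60 + 45 → 17:45, 2021-04-16 - 1 day = 2021-04-15
→ 2021-04-15 17:45 LPC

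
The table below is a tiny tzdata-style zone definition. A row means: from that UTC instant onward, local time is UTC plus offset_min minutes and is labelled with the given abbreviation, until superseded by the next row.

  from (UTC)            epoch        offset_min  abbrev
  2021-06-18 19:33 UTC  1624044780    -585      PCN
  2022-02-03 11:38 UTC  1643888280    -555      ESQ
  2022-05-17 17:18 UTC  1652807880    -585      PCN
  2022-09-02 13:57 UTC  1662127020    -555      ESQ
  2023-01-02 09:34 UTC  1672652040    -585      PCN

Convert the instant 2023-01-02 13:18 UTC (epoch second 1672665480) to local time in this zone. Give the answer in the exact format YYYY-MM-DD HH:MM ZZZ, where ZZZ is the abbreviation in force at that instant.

2023-01-02 03:33 PCN

Query: 2023-01-02 13:18 UTC
Rule 5/5 (PCN, -09:45): 2023-01-02 09:34 UTC ≤ query < +∞
13·60 + 18 - 585 = 213 min
213 = 0·1440 + 213; 213 = 3·60 + 33 → 03:33, same day
→ 2023-01-02 03:33 PCN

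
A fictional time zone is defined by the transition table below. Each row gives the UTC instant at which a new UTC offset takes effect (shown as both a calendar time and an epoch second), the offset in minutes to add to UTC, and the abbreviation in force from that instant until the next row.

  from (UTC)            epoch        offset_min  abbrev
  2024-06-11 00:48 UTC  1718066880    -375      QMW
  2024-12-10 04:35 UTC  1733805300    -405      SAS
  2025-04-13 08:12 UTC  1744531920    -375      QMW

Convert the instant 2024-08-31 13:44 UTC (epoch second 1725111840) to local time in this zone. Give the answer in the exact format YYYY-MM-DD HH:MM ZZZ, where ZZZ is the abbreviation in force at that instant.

2024-08-31 07:29 QMW

Query: 2024-08-31 13:44 UTC
Rule 1/3 (QMW, -06:15): 2024-06-11 00:48 UTC ≤ query < 2024-12-10 04:35 UTC
13·60 + 44 - 375 = 449 min
449 = 0·1440 + 449; 449 = 7·60 + 29 → 07:29, same day
→ 2024-08-31 07:29 QMW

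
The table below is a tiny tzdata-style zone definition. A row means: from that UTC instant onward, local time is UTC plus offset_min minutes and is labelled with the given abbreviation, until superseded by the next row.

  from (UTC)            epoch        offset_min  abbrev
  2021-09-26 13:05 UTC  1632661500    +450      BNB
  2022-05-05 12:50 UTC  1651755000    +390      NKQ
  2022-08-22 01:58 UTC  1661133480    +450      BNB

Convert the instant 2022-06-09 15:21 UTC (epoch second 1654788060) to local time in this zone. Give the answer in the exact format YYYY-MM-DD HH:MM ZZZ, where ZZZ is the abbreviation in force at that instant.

Query: 2022-06-09 15:21 UTC
Rule 2/3 (NKQ, +06:30): 2022-05-05 12:50 UTC ≤ query < 2022-08-22 01:58 UTC
15·60 + 21 + 390 = 1311 min
1311 = 0·1440 + 1311; 1311 = 21·60 + 51 → 21:51, same day
→ 2022-06-09 21:51 NKQ

2022-06-09 21:51 NKQ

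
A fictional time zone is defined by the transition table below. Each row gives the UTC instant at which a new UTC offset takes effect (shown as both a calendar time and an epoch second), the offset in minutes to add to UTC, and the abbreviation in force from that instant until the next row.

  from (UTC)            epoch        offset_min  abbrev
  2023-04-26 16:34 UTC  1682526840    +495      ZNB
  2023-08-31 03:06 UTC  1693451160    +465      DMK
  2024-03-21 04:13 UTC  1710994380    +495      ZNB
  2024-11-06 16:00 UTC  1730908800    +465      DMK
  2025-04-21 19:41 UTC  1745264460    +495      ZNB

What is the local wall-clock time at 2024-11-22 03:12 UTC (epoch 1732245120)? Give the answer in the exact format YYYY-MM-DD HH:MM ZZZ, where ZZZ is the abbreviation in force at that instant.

Query: 2024-11-22 03:12 UTC
Rule 4/5 (DMK, +07:45): 2024-11-06 16:00 UTC ≤ query < 2025-04-21 19:41 UTC
3·60 + 12 + 465 = 657 min
657 = 0·1440 + 657; 657 = 10·60 + 57 → 10:57, same day
→ 2024-11-22 10:57 DMK

2024-11-22 10:57 DMK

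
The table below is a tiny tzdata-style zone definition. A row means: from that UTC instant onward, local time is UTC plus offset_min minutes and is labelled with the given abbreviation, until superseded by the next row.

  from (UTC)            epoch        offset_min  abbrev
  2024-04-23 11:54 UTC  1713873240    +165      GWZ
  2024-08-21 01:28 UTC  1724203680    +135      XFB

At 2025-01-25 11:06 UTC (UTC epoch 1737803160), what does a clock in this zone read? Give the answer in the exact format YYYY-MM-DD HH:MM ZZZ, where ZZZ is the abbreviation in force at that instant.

Query: 2025-01-25 11:06 UTC
Rule 2/2 (XFB, +02:15): 2024-08-21 01:28 UTC ≤ query < +∞
11·60 + 6 + 135 = 801 min
801 = 0·1440 + 801; 801 = 13·60 + 21 → 13:21, same day
→ 2025-01-25 13:21 XFB

2025-01-25 13:21 XFB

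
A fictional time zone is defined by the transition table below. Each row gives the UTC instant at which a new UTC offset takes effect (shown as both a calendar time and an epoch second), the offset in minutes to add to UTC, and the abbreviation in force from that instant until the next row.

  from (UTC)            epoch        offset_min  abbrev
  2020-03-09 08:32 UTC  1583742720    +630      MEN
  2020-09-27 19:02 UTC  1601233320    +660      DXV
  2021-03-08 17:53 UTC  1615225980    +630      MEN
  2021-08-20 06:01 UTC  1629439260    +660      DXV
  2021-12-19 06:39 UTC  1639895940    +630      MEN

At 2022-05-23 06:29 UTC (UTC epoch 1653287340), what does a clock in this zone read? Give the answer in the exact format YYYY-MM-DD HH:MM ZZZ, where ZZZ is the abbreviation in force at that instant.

Query: 2022-05-23 06:29 UTC
Rule 5/5 (MEN, +10:30): 2021-12-19 06:39 UTC ≤ query < +∞
6·60 + 29 + 630 = 1019 min
1019 = 0·1440 + 1019; 1019 = 16·60 + 59 → 16:59, same day
→ 2022-05-23 16:59 MEN

2022-05-23 16:59 MEN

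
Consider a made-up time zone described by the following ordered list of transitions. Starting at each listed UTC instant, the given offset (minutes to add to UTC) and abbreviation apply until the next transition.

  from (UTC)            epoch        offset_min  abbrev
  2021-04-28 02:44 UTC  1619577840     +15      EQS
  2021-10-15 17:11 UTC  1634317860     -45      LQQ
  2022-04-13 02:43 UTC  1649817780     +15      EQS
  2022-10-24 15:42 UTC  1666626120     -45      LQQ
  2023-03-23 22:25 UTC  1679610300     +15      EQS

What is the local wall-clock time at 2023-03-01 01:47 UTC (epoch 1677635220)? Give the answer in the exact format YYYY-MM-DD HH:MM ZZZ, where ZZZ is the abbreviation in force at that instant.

2023-03-01 01:02 LQQ

Query: 2023-03-01 01:47 UTC
Rule 4/5 (LQQ, -00:45): 2022-10-24 15:42 UTC ≤ query < 2023-03-23 22:25 UTC
1·60 + 47 - 45 = 62 min
62 = 0·1440 + 62; 62 = 1·60 + 2 → 01:02, same day
→ 2023-03-01 01:02 LQQ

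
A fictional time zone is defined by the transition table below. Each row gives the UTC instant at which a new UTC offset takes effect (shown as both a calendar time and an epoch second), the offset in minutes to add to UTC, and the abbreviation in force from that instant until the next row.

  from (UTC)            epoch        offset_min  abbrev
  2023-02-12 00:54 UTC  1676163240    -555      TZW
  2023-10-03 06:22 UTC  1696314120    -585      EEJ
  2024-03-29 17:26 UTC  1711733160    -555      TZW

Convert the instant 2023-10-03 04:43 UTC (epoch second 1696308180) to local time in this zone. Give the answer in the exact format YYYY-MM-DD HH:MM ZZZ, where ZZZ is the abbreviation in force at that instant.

2023-10-02 19:28 TZW

Query: 2023-10-03 04:43 UTC
Rule 1/3 (TZW, -09:15): 2023-02-12 00:54 UTC ≤ query < 2023-10-03 06:22 UTC
4·60 + 43 - 555 = -272 min
-272 = -1·1440 + 1168; 1168 = 19·60 + 28 → 19:28, 2023-10-03 - 1 day = 2023-10-02
→ 2023-10-02 19:28 TZW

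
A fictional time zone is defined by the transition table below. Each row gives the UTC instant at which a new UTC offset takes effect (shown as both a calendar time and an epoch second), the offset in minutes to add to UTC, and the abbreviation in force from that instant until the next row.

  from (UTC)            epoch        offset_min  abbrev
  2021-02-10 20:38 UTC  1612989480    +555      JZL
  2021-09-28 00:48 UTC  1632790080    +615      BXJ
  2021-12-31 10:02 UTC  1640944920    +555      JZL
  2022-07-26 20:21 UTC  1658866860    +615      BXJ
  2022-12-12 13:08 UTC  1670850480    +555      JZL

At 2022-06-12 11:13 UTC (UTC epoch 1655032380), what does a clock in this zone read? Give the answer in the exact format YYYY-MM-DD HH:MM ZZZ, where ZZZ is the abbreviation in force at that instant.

2022-06-12 20:28 JZL

Query: 2022-06-12 11:13 UTC
Rule 3/5 (JZL, +09:15): 2021-12-31 10:02 UTC ≤ query < 2022-07-26 20:21 UTC
11·60 + 13 + 555 = 1228 min
1228 = 0·1440 + 1228; 1228 = 20·60 + 28 → 20:28, same day
→ 2022-06-12 20:28 JZL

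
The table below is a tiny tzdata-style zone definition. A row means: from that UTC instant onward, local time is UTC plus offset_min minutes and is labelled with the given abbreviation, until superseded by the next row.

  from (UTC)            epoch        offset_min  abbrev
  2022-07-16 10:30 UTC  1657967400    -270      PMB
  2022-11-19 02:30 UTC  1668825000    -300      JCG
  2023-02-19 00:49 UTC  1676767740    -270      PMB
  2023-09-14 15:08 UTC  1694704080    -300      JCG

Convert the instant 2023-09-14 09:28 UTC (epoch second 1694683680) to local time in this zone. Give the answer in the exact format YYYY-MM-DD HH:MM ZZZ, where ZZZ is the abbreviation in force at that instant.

2023-09-14 04:58 PMB

Query: 2023-09-14 09:28 UTC
Rule 3/4 (PMB, -04:30): 2023-02-19 00:49 UTC ≤ query < 2023-09-14 15:08 UTC
9·60 + 28 - 270 = 298 min
298 = 0·1440 + 298; 298 = 4·60 + 58 → 04:58, same day
→ 2023-09-14 04:58 PMB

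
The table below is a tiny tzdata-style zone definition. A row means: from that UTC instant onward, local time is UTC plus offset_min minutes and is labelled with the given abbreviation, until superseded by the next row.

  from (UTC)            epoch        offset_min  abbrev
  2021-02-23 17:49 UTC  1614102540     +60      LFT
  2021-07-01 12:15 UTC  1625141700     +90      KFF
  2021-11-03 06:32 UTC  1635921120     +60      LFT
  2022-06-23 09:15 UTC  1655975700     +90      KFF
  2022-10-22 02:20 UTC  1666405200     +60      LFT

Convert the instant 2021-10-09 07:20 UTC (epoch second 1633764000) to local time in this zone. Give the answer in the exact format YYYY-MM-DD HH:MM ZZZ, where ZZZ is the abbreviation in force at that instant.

2021-10-09 08:50 KFF

Query: 2021-10-09 07:20 UTC
Rule 2/5 (KFF, +01:30): 2021-07-01 12:15 UTC ≤ query < 2021-11-03 06:32 UTC
7·60 + 20 + 90 = 530 min
530 = 0·1440 + 530; 530 = 8·60 + 50 → 08:50, same day
→ 2021-10-09 08:50 KFF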